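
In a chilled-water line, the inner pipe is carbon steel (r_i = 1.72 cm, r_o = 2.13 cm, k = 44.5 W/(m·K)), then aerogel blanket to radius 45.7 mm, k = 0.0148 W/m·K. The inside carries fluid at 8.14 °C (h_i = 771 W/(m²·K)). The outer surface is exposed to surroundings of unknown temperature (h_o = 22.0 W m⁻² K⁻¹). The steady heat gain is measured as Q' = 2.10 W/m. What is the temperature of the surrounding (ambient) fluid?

T_out = 25.7 °C

Sum the resistances:
  R'_conv,in = 1/(2πr h) = 1/(2π·0.0172·771) = 0.01200 m·K/W
  R'_carbon steel = ln(0.0213/0.0172)/(2πk) = 0.2138/(2π·44.5) = 7.647×10^-4 m·K/W
  R'_aerogel blanket = ln(0.0457/0.0213)/(2πk) = 0.7634/(2π·0.0148) = 8.209 m·K/W
  R'_conv,out = 1/(2πr h) = 1/(2π·0.0457·22.0) = 0.1583 m·K/W
ΣR = 8.380 m·K/W
ΔT = Q'·ΣR = 2.10 × 8.380 = 17.60 K
Heat flows inward, so T_out = T_in + ΔT = 8.14 + 17.60 = 25.7 °C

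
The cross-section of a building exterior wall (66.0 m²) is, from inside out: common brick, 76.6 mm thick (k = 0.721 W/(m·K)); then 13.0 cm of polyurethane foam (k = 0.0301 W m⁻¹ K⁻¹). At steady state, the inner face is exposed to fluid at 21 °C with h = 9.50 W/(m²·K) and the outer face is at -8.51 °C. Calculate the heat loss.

Resistance network (inner→outer):
  R_conv,in = 1/(hA) = 1/(9.50·66.0) = 0.001595 K/W
  R_common brick = L/(kA) = 0.0766/(0.721·66.0) = 0.001610 K/W
  R_polyurethane foam = L/(kA) = 0.130/(0.0301·66.0) = 0.06544 K/W
ΣR = 0.001595 + 0.001610 + 0.06544 = 0.06864 K/W
Q = ΔT/ΣR = (21 °C − -8.51 °C)/0.06864 = 430 W

Q = 430 W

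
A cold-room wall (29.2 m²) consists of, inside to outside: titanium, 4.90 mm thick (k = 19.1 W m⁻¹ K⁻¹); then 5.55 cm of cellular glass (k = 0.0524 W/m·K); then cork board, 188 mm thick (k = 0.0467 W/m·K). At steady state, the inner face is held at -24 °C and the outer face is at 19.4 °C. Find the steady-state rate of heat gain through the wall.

Q = 249 W

Resistance network (inner→outer):
  R_titanium = L/(kA) = 0.00490/(19.1·29.2) = 8.786×10^-6 K/W
  R_cellular glass = L/(kA) = 0.0555/(0.0524·29.2) = 0.03627 K/W
  R_cork board = L/(kA) = 0.188/(0.0467·29.2) = 0.1379 K/W
ΣR = 8.786×10^-6 + 0.03627 + 0.1379 = 0.1742 K/W
Q = ΔT/ΣR = (-24 °C − 19.4 °C)/0.1742 = -249 W
(Negative Q ⇒ heat flows inward; heat gain = 249 W.)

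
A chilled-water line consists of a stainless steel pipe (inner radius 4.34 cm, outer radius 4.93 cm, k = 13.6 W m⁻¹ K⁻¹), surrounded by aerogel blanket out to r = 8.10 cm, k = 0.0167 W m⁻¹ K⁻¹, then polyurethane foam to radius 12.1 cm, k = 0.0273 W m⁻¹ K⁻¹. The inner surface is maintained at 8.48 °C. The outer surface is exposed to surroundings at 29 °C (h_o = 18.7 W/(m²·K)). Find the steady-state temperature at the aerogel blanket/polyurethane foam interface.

T = 22.1 °C

Treat each layer as a resistance in series:
  R'_stainless steel = ln(0.0493/0.0434)/(2πk) = 0.1275/(2π·13.6) = 0.001492 m·K/W
  R'_aerogel blanket = ln(0.0810/0.0493)/(2πk) = 0.4965/(2π·0.0167) = 4.732 m·K/W
  R'_polyurethane foam = ln(0.121/0.0810)/(2πk) = 0.4013/(2π·0.0273) = 2.340 m·K/W
  R'_conv,out = 1/(2πr h) = 1/(2π·0.121·18.7) = 0.07034 m·K/W
ΣR = 0.001492 + 4.732 + 2.340 + 0.07034 = 7.144 m·K/W
Q' = ΔT/ΣR = (8.48 °C − 29 °C)/7.144 = -2.872 W/m
From the inner boundary to the aerogel blanket/polyurethane foam interface, ΣR_partial = 4.733 m·K/W.
T_interface = T_in − Q'·ΣR_partial = 8.48 °C − (-2.872)(4.733) = 22.1 °C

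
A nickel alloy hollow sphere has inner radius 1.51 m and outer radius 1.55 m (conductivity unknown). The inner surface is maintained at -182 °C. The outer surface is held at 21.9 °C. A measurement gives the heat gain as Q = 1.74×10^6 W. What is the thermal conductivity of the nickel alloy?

ΣR = ΔT/Q = |-182 − 21.9|/1.74×10^6 = 1.172×10^-4 K/W
(1/r₁−1/r₂)/(4πk) = 1.172×10^-4 ⇒ k = 0.01709/(4π·1.172×10^-4) = 11.6 W/m·K

k = 11.6 W/m·K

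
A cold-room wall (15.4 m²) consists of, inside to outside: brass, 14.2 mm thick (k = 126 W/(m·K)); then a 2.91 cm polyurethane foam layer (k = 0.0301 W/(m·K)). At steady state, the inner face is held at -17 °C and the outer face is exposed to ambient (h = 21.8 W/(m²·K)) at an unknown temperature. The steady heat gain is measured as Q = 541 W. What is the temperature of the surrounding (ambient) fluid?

Series resistances:
  R_brass = L/(kA) = 0.0142/(126·15.4) = 7.318×10^-6 K/W
  R_polyurethane foam = L/(kA) = 0.0291/(0.0301·15.4) = 0.06278 K/W
  R_conv,out = 1/(hA) = 1/(21.8·15.4) = 0.002979 K/W
ΣR = 0.06576 K/W
ΔT = Q·ΣR = 541 × 0.06576 = 35.58 K
Heat flows inward, so T_out = T_in + ΔT = -17 + 35.58 = 18.6 °C

T_out = 18.6 °C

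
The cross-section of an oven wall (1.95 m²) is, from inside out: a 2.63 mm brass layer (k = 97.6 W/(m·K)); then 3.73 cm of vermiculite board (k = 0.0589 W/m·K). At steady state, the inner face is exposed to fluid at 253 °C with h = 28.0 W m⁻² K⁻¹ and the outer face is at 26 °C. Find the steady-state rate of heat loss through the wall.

Q = 662 W

Series thermal resistances, inner to outer:
  R_conv,in = 1/(hA) = 1/(28.0·1.95) = 0.01832 K/W
  R_brass = L/(kA) = 0.00263/(97.6·1.95) = 1.382×10^-5 K/W
  R_vermiculite board = L/(kA) = 0.0373/(0.0589·1.95) = 0.3248 K/W
ΣR = 0.01832 + 1.382×10^-5 + 0.3248 = 0.3431 K/W
Q = ΔT/ΣR = (253 °C − 26 °C)/0.3431 = 662 W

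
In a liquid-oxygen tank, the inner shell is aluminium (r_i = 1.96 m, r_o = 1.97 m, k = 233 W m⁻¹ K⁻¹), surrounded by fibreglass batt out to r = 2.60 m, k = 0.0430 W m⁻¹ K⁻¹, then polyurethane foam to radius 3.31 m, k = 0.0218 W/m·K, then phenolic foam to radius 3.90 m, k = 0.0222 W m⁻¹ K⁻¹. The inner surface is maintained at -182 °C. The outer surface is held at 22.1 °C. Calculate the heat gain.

Series thermal resistances, inner to outer:
  R_aluminium = (1/1.96 − 1/1.97)/(4πk) = 0.002590/(4π·233) = 8.845×10^-7 K/W
  R_fibreglass batt = (1/1.97 − 1/2.60)/(4πk) = 0.1230/(4π·0.0430) = 0.2276 K/W
  R_polyurethane foam = (1/2.60 − 1/3.31)/(4πk) = 0.08250/(4π·0.0218) = 0.3012 K/W
  R_phenolic foam = (1/3.31 − 1/3.90)/(4πk) = 0.04570/(4π·0.0222) = 0.1638 K/W
ΣR = 8.845×10^-7 + 0.2276 + 0.3012 + 0.1638 = 0.6926 K/W
Q = ΔT/ΣR = (-182 °C − 22.1 °C)/0.6926 = -295 W
(Negative Q ⇒ heat flows inward; heat gain = 295 W.)

Q = 295 W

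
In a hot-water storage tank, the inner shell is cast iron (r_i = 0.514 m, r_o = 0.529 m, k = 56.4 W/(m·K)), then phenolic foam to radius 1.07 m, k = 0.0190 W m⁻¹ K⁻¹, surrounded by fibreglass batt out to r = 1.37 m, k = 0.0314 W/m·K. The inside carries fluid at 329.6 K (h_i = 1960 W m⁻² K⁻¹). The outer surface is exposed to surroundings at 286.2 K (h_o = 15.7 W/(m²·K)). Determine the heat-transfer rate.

Q = 9.59 W

Series thermal resistances, inner to outer:
  R_conv,in = 1/(4πr²h) = 1/(4π·0.514²·1960) = 1.537×10^-4 K/W
  R_cast iron = (1/0.514 − 1/0.529)/(4πk) = 0.05517/(4π·56.4) = 7.784×10^-5 K/W
  R_phenolic foam = (1/0.529 − 1/1.07)/(4πk) = 0.9558/(4π·0.0190) = 4.003 K/W
  R_fibreglass batt = (1/1.07 − 1/1.37)/(4πk) = 0.2047/(4π·0.0314) = 0.5187 K/W
  R_conv,out = 1/(4πr²h) = 1/(4π·1.37²·15.7) = 0.002701 K/W
ΣR = 1.537×10^-4 + 7.784×10^-5 + 4.003 + 0.5187 + 0.002701 = 4.525 K/W
Q = ΔT/ΣR = (329.6 K − 286.2 K)/4.525 = 9.59 W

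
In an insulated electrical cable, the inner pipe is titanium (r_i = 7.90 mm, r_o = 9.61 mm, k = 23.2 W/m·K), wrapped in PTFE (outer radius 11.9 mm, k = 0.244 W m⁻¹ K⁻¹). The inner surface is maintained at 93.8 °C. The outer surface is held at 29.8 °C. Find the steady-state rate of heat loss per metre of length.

Q' = 455 W/m

Series thermal resistances, inner to outer:
  R'_titanium = ln(0.00961/0.00790)/(2πk) = 0.1959/(2π·23.2) = 0.001344 m·K/W
  R'_PTFE = ln(0.0119/0.00961)/(2πk) = 0.2137/(2π·0.244) = 0.1394 m·K/W
ΣR = 0.001344 + 0.1394 = 0.1407 m·K/W
Q' = ΔT/ΣR = (93.8 °C − 29.8 °C)/0.1407 = 455 W/m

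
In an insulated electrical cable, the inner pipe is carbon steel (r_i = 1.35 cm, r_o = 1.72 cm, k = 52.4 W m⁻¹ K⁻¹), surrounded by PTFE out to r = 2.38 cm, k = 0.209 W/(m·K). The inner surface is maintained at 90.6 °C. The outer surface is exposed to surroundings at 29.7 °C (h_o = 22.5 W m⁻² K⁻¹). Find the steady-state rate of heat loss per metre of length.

Resistance network (inner→outer):
  R'_carbon steel = ln(0.0172/0.0135)/(2πk) = 0.2422/(2π·52.4) = 7.357×10^-4 m·K/W
  R'_PTFE = ln(0.0238/0.0172)/(2πk) = 0.3248/(2π·0.209) = 0.2473 m·K/W
  R'_conv,out = 1/(2πr h) = 1/(2π·0.0238·22.5) = 0.2972 m·K/W
ΣR = 7.357×10^-4 + 0.2473 + 0.2972 = 0.5452 m·K/W
Q' = ΔT/ΣR = (90.6 °C − 29.7 °C)/0.5452 = 112 W/m

Q' = 112 W/m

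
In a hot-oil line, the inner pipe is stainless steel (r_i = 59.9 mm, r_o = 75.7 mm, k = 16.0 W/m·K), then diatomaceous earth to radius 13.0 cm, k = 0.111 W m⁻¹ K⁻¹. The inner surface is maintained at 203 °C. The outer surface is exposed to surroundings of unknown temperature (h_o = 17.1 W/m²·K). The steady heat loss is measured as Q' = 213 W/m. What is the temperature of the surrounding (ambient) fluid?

T_out = 22.1 °C

Sum the resistances:
  R'_stainless steel = ln(0.0757/0.0599)/(2πk) = 0.2341/(2π·16.0) = 0.002329 m·K/W
  R'_diatomaceous earth = ln(0.130/0.0757)/(2πk) = 0.5408/(2π·0.111) = 0.7754 m·K/W
  R'_conv,out = 1/(2πr h) = 1/(2π·0.130·17.1) = 0.07159 m·K/W
ΣR = 0.8493 m·K/W
ΔT = Q'·ΣR = 213 × 0.8493 = 180.9 K
Heat flows outward, so T_out = T_in − ΔT = 203 − 180.9 = 22.1 °C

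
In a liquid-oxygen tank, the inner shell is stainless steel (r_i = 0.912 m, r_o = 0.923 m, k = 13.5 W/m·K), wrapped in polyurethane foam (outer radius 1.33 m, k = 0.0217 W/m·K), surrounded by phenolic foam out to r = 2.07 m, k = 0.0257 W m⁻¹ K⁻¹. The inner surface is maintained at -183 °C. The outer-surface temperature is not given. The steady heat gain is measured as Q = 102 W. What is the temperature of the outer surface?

Sum the resistances:
  R_stainless steel = (1/0.912 − 1/0.923)/(4πk) = 0.01307/(4π·13.5) = 7.703×10^-5 K/W
  R_polyurethane foam = (1/0.923 − 1/1.33)/(4πk) = 0.3315/(4π·0.0217) = 1.216 K/W
  R_phenolic foam = (1/1.33 − 1/2.07)/(4πk) = 0.2688/(4π·0.0257) = 0.8323 K/W
ΣR = 2.048 K/W
ΔT = Q·ΣR = 102 × 2.048 = 208.9 K
Heat flows inward, so T_out = T_in + ΔT = -183 + 208.9 = 25.9 °C

T_out = 25.9 °C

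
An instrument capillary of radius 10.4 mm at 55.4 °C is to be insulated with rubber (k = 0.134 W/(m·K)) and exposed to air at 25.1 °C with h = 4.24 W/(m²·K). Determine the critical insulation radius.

For a cylinder, r_cr = k_ins/h = 0.134/4.24 = 0.0316 m = 3.16 cm

r_cr = 3.16 cm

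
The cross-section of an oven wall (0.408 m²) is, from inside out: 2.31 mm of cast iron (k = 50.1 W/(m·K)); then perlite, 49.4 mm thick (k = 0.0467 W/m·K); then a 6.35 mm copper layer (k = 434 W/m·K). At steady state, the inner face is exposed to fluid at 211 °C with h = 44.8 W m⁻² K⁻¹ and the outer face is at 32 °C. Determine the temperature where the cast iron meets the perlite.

Treat each layer as a resistance in series:
  R_conv,in = 1/(hA) = 1/(44.8·0.408) = 0.05471 K/W
  R_cast iron = L/(kA) = 0.00231/(50.1·0.408) = 1.130×10^-4 K/W
  R_perlite = L/(kA) = 0.0494/(0.0467·0.408) = 2.593 K/W
  R_copper = L/(kA) = 0.00635/(434·0.408) = 3.586×10^-5 K/W
ΣR = 0.05471 + 1.130×10^-4 + 2.593 + 3.586×10^-5 = 2.648 K/W
Q = ΔT/ΣR = (211 °C − 32 °C)/2.648 = 67.60 W
From the inner boundary to the cast iron/perlite interface, ΣR_partial = 0.05482 K/W.
T_interface = T_in − Q·ΣR_partial = 211 °C − (67.60)(0.05482) = 207 °C

T = 207 °C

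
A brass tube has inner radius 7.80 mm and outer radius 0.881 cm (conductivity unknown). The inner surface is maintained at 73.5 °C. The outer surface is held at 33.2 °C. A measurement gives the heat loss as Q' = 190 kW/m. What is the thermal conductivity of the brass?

ΣR = ΔT/Q' = |73.5 − 33.2|/1.90×10^5 = 2.121×10^-4 m·K/W
ln(r₂/r₁)/(2πk) = 2.121×10^-4 ⇒ k = 0.1218/(2π·2.121×10^-4) = 91.4 W/m·K

k = 91.4 W/m·K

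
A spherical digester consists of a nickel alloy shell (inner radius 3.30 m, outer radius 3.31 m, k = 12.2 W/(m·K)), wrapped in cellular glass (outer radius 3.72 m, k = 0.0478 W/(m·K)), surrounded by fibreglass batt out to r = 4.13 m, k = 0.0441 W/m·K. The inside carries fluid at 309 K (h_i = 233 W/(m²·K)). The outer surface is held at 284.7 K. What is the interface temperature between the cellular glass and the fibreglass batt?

T = 296.0 K

Resistance network (inner→outer):
  R_conv,in = 1/(4πr²h) = 1/(4π·3.30²·233) = 3.136×10^-5 K/W
  R_nickel alloy = (1/3.30 − 1/3.31)/(4πk) = 9.155×10^-4/(4π·12.2) = 5.972×10^-6 K/W
  R_cellular glass = (1/3.31 − 1/3.72)/(4πk) = 0.03330/(4π·0.0478) = 0.05543 K/W
  R_fibreglass batt = (1/3.72 − 1/4.13)/(4πk) = 0.02669/(4π·0.0441) = 0.04816 K/W
ΣR = 3.136×10^-5 + 5.972×10^-6 + 0.05543 + 0.04816 = 0.1036 K/W
Q = ΔT/ΣR = (309 K − 284.7 K)/0.1036 = 234.6 W
From the inner boundary to the cellular glass/fibreglass batt interface, ΣR_partial = 0.05547 K/W.
T_interface = T_in − Q·ΣR_partial = 309 K − (234.6)(0.05547) = 296.0 K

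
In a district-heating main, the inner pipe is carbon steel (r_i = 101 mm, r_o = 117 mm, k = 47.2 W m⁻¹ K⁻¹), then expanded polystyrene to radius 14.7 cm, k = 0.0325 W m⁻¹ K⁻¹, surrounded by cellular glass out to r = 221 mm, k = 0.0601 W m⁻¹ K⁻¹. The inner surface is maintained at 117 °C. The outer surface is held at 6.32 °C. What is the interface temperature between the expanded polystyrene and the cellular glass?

Resistance network (inner→outer):
  R'_carbon steel = ln(0.117/0.101)/(2πk) = 0.1471/(2π·47.2) = 4.959×10^-4 m·K/W
  R'_expanded polystyrene = ln(0.147/0.117)/(2πk) = 0.2283/(2π·0.0325) = 1.118 m·K/W
  R'_cellular glass = ln(0.221/0.147)/(2πk) = 0.4077/(2π·0.0601) = 1.080 m·K/W
ΣR = 4.959×10^-4 + 1.118 + 1.080 = 2.198 m·K/W
Q' = ΔT/ΣR = (117 °C − 6.32 °C)/2.198 = 50.35 W/m
From the inner boundary to the expanded polystyrene/cellular glass interface, ΣR_partial = 1.118 m·K/W.
T_interface = T_in − Q'·ΣR_partial = 117 °C − (50.35)(1.118) = 60.7 °C

T = 60.7 °C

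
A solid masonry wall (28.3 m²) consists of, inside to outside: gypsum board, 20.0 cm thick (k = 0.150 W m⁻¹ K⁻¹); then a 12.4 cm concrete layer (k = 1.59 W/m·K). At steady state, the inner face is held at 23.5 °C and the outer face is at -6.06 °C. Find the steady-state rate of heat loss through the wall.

Treat each layer as a resistance in series:
  R_gypsum board = L/(kA) = 0.200/(0.150·28.3) = 0.04711 K/W
  R_concrete = L/(kA) = 0.124/(1.59·28.3) = 0.002756 K/W
ΣR = 0.04711 + 0.002756 = 0.04987 K/W
Q = ΔT/ΣR = (23.5 °C − -6.06 °C)/0.04987 = 593 W

Q = 593 W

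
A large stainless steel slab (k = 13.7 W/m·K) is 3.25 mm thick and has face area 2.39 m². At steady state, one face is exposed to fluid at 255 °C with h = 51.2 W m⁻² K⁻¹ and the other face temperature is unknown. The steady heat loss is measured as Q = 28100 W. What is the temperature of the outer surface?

Sum the resistances:
  R_conv,in = 1/(hA) = 1/(51.2·2.39) = 0.008172 K/W
  R_stainless steel = L/(kA) = 0.00325/(13.7·2.39) = 9.926×10^-5 K/W
ΣR = 0.008271 K/W
ΔT = Q·ΣR = 28100 × 0.008271 = 232.4 K
Heat flows outward, so T_out = T_in − ΔT = 255 − 232.4 = 22.6 °C

T_out = 22.6 °C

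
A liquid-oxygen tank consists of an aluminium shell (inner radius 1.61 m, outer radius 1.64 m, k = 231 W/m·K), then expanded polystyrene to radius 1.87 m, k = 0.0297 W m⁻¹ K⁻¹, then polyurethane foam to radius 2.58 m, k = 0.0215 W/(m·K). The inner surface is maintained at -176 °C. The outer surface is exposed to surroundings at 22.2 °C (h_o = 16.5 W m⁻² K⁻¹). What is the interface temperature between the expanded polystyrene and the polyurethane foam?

T = -123 °C

Resistance network (inner→outer):
  R_aluminium = (1/1.61 − 1/1.64)/(4πk) = 0.01136/(4π·231) = 3.914×10^-6 K/W
  R_expanded polystyrene = (1/1.64 − 1/1.87)/(4πk) = 0.07500/(4π·0.0297) = 0.2009 K/W
  R_polyurethane foam = (1/1.87 − 1/2.58)/(4πk) = 0.1472/(4π·0.0215) = 0.5447 K/W
  R_conv,out = 1/(4πr²h) = 1/(4π·2.58²·16.5) = 7.245×10^-4 K/W
ΣR = 3.914×10^-6 + 0.2009 + 0.5447 + 7.245×10^-4 = 0.7463 K/W
Q = ΔT/ΣR = (-176 °C − 22.2 °C)/0.7463 = -265.6 W
From the inner boundary to the expanded polystyrene/polyurethane foam interface, ΣR_partial = 0.2009 K/W.
T_interface = T_in − Q·ΣR_partial = -176 °C − (-265.6)(0.2009) = -123 °C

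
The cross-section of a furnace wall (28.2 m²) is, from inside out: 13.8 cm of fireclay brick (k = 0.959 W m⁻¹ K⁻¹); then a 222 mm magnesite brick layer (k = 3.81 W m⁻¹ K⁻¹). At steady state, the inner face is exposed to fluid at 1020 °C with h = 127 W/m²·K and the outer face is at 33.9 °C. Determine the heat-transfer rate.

Series thermal resistances, inner to outer:
  R_conv,in = 1/(hA) = 1/(127·28.2) = 2.792×10^-4 K/W
  R_fireclay brick = L/(kA) = 0.138/(0.959·28.2) = 0.005103 K/W
  R_magnesite brick = L/(kA) = 0.222/(3.81·28.2) = 0.002066 K/W
ΣR = 2.792×10^-4 + 0.005103 + 0.002066 = 0.007448 K/W
Q = ΔT/ΣR = (1020 °C − 33.9 °C)/0.007448 = 1.32×10^5 W

Q = 132 kW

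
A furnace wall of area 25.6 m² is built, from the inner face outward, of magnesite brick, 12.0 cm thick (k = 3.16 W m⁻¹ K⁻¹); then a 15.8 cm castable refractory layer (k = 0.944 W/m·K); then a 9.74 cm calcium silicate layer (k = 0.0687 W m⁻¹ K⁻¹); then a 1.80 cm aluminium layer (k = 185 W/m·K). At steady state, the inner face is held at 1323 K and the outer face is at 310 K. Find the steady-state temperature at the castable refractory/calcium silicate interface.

Treat each layer as a resistance in series:
  R_magnesite brick = L/(kA) = 0.120/(3.16·25.6) = 0.001483 K/W
  R_castable refractory = L/(kA) = 0.158/(0.944·25.6) = 0.006538 K/W
  R_calcium silicate = L/(kA) = 0.0974/(0.0687·25.6) = 0.05538 K/W
  R_aluminium = L/(kA) = 0.0180/(185·25.6) = 3.801×10^-6 K/W
ΣR = 0.001483 + 0.006538 + 0.05538 + 3.801×10^-6 = 0.06340 K/W
Q = ΔT/ΣR = (1323 K − 310 K)/0.06340 = 15980 W
From the inner boundary to the castable refractory/calcium silicate interface, ΣR_partial = 0.008021 K/W.
T_interface = T_in − Q·ΣR_partial = 1323 K − (15980)(0.008021) = 1195 K

T = 1195 K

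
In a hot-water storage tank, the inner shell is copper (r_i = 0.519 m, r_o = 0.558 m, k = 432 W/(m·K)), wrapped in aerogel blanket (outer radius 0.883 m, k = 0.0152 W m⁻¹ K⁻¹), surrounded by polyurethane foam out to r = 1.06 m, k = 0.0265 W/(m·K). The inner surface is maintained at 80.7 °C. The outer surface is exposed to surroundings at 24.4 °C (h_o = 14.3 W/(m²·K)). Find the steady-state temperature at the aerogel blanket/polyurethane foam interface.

T = 32.4 °C

Series thermal resistances, inner to outer:
  R_copper = (1/0.519 − 1/0.558)/(4πk) = 0.1347/(4π·432) = 2.481×10^-5 K/W
  R_aerogel blanket = (1/0.558 − 1/0.883)/(4πk) = 0.6596/(4π·0.0152) = 3.453 K/W
  R_polyurethane foam = (1/0.883 − 1/1.06)/(4πk) = 0.1891/(4π·0.0265) = 0.5679 K/W
  R_conv,out = 1/(4πr²h) = 1/(4π·1.06²·14.3) = 0.004953 K/W
ΣR = 2.481×10^-5 + 3.453 + 0.5679 + 0.004953 = 4.026 K/W
Q = ΔT/ΣR = (80.7 °C − 24.4 °C)/4.026 = 13.98 W
From the inner boundary to the aerogel blanket/polyurethane foam interface, ΣR_partial = 3.453 K/W.
T_interface = T_in − Q·ΣR_partial = 80.7 °C − (13.98)(3.453) = 32.4 °C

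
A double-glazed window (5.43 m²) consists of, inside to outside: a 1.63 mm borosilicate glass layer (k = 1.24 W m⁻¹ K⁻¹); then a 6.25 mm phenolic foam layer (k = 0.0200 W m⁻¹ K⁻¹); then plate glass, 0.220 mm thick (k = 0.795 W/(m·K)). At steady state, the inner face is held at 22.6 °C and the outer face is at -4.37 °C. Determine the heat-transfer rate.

Treat each layer as a resistance in series:
  R_borosilicate glass = L/(kA) = 0.00163/(1.24·5.43) = 2.421×10^-4 K/W
  R_phenolic foam = L/(kA) = 0.00625/(0.0200·5.43) = 0.05755 K/W
  R_plate glass = L/(kA) = 2.20×10^-4/(0.795·5.43) = 5.096×10^-5 K/W
ΣR = 2.421×10^-4 + 0.05755 + 5.096×10^-5 = 0.05784 K/W
Q = ΔT/ΣR = (22.6 °C − -4.37 °C)/0.05784 = 466 W

Q = 466 W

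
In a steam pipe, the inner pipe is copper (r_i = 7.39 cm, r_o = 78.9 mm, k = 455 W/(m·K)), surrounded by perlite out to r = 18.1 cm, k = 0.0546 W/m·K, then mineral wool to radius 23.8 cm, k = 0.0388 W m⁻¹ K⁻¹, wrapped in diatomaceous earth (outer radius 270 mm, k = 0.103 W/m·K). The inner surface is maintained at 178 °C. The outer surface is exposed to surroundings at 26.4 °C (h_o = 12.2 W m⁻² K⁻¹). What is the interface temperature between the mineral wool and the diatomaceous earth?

Treat each layer as a resistance in series:
  R'_copper = ln(0.0789/0.0739)/(2πk) = 0.06547/(2π·455) = 2.290×10^-5 m·K/W
  R'_perlite = ln(0.181/0.0789)/(2πk) = 0.8303/(2π·0.0546) = 2.420 m·K/W
  R'_mineral wool = ln(0.238/0.181)/(2πk) = 0.2738/(2π·0.0388) = 1.123 m·K/W
  R'_diatomaceous earth = ln(0.270/0.238)/(2πk) = 0.1262/(2π·0.103) = 0.1949 m·K/W
  R'_conv,out = 1/(2πr h) = 1/(2π·0.270·12.2) = 0.04832 m·K/W
ΣR = 2.290×10^-5 + 2.420 + 1.123 + 0.1949 + 0.04832 = 3.786 m·K/W
Q' = ΔT/ΣR = (178 °C − 26.4 °C)/3.786 = 40.04 W/m
From the inner boundary to the mineral wool/diatomaceous earth interface, ΣR_partial = 3.543 m·K/W.
T_interface = T_in − Q'·ΣR_partial = 178 °C − (40.04)(3.543) = 36.1 °C

T = 36.1 °C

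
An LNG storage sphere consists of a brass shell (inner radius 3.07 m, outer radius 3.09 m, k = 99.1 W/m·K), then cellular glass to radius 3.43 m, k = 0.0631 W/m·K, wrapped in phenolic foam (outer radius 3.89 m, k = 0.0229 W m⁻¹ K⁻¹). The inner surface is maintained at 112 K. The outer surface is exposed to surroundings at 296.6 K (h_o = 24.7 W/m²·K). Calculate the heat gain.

Treat each layer as a resistance in series:
  R_brass = (1/3.07 − 1/3.09)/(4πk) = 0.002108/(4π·99.1) = 1.693×10^-6 K/W
  R_cellular glass = (1/3.09 − 1/3.43)/(4πk) = 0.03208/(4π·0.0631) = 0.04046 K/W
  R_phenolic foam = (1/3.43 − 1/3.89)/(4πk) = 0.03448/(4π·0.0229) = 0.1198 K/W
  R_conv,out = 1/(4πr²h) = 1/(4π·3.89²·24.7) = 2.129×10^-4 K/W
ΣR = 1.693×10^-6 + 0.04046 + 0.1198 + 2.129×10^-4 = 0.1605 K/W
Q = ΔT/ΣR = (112 K − 296.6 K)/0.1605 = -1150 W
(Negative Q ⇒ heat flows inward; heat gain = 1150 W.)

Q = 1150 W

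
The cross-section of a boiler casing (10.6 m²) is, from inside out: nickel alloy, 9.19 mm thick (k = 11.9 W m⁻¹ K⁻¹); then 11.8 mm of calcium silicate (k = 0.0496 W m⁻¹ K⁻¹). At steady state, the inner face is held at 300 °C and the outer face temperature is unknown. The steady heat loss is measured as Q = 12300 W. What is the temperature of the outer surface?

Sum the resistances:
  R_nickel alloy = L/(kA) = 0.00919/(11.9·10.6) = 7.286×10^-5 K/W
  R_calcium silicate = L/(kA) = 0.0118/(0.0496·10.6) = 0.02244 K/W
ΣR = 0.02252 K/W
ΔT = Q·ΣR = 12300 × 0.02252 = 277.0 K
Heat flows outward, so T_out = T_in − ΔT = 300 − 277.0 = 23.0 °C

T_out = 23.0 °C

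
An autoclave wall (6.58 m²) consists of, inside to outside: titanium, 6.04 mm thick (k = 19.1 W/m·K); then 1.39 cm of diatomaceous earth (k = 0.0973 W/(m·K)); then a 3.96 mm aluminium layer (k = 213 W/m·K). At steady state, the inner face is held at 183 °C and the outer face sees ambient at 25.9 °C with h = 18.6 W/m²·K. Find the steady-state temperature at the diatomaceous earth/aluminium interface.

Resistance network (inner→outer):
  R_titanium = L/(kA) = 0.00604/(19.1·6.58) = 4.806×10^-5 K/W
  R_diatomaceous earth = L/(kA) = 0.0139/(0.0973·6.58) = 0.02171 K/W
  R_aluminium = L/(kA) = 0.00396/(213·6.58) = 2.825×10^-6 K/W
  R_conv,out = 1/(hA) = 1/(18.6·6.58) = 0.008171 K/W
ΣR = 4.806×10^-5 + 0.02171 + 2.825×10^-6 + 0.008171 = 0.02993 K/W
Q = ΔT/ΣR = (183 °C − 25.9 °C)/0.02993 = 5249 W
From the inner boundary to the diatomaceous earth/aluminium interface, ΣR_partial = 0.02176 K/W.
T_interface = T_in − Q·ΣR_partial = 183 °C − (5249)(0.02176) = 68.8 °C

T = 68.8 °C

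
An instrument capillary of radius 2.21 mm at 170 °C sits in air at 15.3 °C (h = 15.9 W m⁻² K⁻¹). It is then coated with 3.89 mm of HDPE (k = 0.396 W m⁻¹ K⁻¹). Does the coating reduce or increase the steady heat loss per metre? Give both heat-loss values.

Critical radius for a cylinder: r_cr = k/h = 0.0249 m = 2.49 cm.
Outer radius after coating: r₂ = 0.00221 + 0.00389 = 0.00610 m.
Since r₁ < r_cr and r₂ ≤ r_cr, the coating moves toward the maximum at r_cr — heat loss rises.
Bare: R = 1/(2πr₁h) = 4.529 m·K/W; Q = 154.7/4.529 = 34.2 W/m.
Coated: R = R_cond + R_conv = 2.049 m·K/W; Q = 154.7/2.049 = 75.5 W/m.

increases: 34.2 → 75.5 W/m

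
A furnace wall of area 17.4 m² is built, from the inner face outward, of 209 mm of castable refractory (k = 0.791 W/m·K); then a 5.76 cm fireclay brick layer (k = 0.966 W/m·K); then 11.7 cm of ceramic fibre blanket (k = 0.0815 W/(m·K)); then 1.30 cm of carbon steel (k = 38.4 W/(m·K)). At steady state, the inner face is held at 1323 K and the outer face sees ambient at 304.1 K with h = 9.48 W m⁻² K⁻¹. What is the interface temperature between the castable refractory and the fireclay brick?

T = 1179 K

Treat each layer as a resistance in series:
  R_castable refractory = L/(kA) = 0.209/(0.791·17.4) = 0.01519 K/W
  R_fireclay brick = L/(kA) = 0.0576/(0.966·17.4) = 0.003427 K/W
  R_ceramic fibre blanket = L/(kA) = 0.117/(0.0815·17.4) = 0.08250 K/W
  R_carbon steel = L/(kA) = 0.0130/(38.4·17.4) = 1.946×10^-5 K/W
  R_conv,out = 1/(hA) = 1/(9.48·17.4) = 0.006062 K/W
ΣR = 0.01519 + 0.003427 + 0.08250 + 1.946×10^-5 + 0.006062 = 0.1072 K/W
Q = ΔT/ΣR = (1323 K − 304.1 K)/0.1072 = 9505 W
From the inner boundary to the castable refractory/fireclay brick interface, ΣR_partial = 0.01519 K/W.
T_interface = T_in − Q·ΣR_partial = 1323 K − (9505)(0.01519) = 1179 K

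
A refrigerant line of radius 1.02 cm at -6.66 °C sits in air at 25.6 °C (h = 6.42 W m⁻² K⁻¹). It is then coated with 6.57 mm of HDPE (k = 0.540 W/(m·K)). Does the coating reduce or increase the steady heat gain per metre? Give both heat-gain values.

Critical radius for a cylinder: r_cr = k/h = 0.0841 m = 8.41 cm.
Outer radius after coating: r₂ = 0.0102 + 0.00657 = 0.01677 m.
Since r₁ < r_cr and r₂ ≤ r_cr, the coating moves toward the maximum at r_cr — heat gain rises.
Bare: R = 1/(2πr₁h) = 2.430 m·K/W; Q = 32.26/2.430 = 13.3 W/m.
Coated: R = R_cond + R_conv = 1.625 m·K/W; Q = 32.26/1.625 = 19.9 W/m.

increases: 13.3 → 19.9 W/m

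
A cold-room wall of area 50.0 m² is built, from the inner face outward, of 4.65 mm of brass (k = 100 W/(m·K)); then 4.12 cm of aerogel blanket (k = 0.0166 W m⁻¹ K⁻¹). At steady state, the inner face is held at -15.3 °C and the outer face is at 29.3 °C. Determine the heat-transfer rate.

Treat each layer as a resistance in series:
  R_brass = L/(kA) = 0.00465/(100·50.0) = 9.300×10^-7 K/W
  R_aerogel blanket = L/(kA) = 0.0412/(0.0166·50.0) = 0.04964 K/W
ΣR = 9.300×10^-7 + 0.04964 = 0.04964 K/W
Q = ΔT/ΣR = (-15.3 °C − 29.3 °C)/0.04964 = -898 W
(Negative Q ⇒ heat flows inward; heat gain = 898 W.)

Q = 898 W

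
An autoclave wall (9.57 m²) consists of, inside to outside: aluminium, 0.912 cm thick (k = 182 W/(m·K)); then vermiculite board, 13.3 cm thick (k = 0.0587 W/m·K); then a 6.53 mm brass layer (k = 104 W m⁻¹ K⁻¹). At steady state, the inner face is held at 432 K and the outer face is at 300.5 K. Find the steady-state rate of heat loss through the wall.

Q = 555 W

Series thermal resistances, inner to outer:
  R_aluminium = L/(kA) = 0.00912/(182·9.57) = 5.236×10^-6 K/W
  R_vermiculite board = L/(kA) = 0.133/(0.0587·9.57) = 0.2368 K/W
  R_brass = L/(kA) = 0.00653/(104·9.57) = 6.561×10^-6 K/W
ΣR = 5.236×10^-6 + 0.2368 + 6.561×10^-6 = 0.2368 K/W
Q = ΔT/ΣR = (432 K − 300.5 K)/0.2368 = 555 W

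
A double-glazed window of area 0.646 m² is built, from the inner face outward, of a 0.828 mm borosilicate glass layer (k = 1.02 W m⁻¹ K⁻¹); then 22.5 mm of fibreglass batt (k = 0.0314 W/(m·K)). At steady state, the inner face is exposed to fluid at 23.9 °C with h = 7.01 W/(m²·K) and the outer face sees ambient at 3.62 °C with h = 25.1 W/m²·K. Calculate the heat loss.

Series thermal resistances, inner to outer:
  R_conv,in = 1/(hA) = 1/(7.01·0.646) = 0.2208 K/W
  R_borosilicate glass = L/(kA) = 8.28×10^-4/(1.02·0.646) = 0.001257 K/W
  R_fibreglass batt = L/(kA) = 0.0225/(0.0314·0.646) = 1.109 K/W
  R_conv,out = 1/(hA) = 1/(25.1·0.646) = 0.06167 K/W
ΣR = 0.2208 + 0.001257 + 1.109 + 0.06167 = 1.393 K/W
Q = ΔT/ΣR = (23.9 °C − 3.62 °C)/1.393 = 14.6 W

Q = 14.6 W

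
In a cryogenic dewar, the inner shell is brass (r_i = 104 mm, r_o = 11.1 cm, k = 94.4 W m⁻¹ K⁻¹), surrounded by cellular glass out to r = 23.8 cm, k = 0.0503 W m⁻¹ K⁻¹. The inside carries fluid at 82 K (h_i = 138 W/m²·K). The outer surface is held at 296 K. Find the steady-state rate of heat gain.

Q = 27.9 W

Treat each layer as a resistance in series:
  R_conv,in = 1/(4πr²h) = 1/(4π·0.104²·138) = 0.05331 K/W
  R_brass = (1/0.104 − 1/0.111)/(4πk) = 0.6064/(4π·94.4) = 5.112×10^-4 K/W
  R_cellular glass = (1/0.111 − 1/0.238)/(4πk) = 4.807/(4π·0.0503) = 7.605 K/W
ΣR = 0.05331 + 5.112×10^-4 + 7.605 = 7.659 K/W
Q = ΔT/ΣR = (82 K − 296 K)/7.659 = -27.9 W
(Negative Q ⇒ heat flows inward; heat gain = 27.9 W.)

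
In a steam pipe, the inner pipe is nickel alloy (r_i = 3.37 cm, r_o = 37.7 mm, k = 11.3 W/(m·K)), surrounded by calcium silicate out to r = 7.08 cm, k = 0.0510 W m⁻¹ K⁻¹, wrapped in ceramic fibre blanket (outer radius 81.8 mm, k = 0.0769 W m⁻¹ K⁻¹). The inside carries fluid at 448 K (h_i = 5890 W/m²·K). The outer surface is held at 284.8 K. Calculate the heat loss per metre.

Resistance network (inner→outer):
  R'_conv,in = 1/(2πr h) = 1/(2π·0.0337·5890) = 8.018×10^-4 m·K/W
  R'_nickel alloy = ln(0.0377/0.0337)/(2πk) = 0.1122/(2π·11.3) = 0.001580 m·K/W
  R'_calcium silicate = ln(0.0708/0.0377)/(2πk) = 0.6302/(2π·0.0510) = 1.967 m·K/W
  R'_ceramic fibre blanket = ln(0.0818/0.0708)/(2πk) = 0.1444/(2π·0.0769) = 0.2989 m·K/W
ΣR = 8.018×10^-4 + 0.001580 + 1.967 + 0.2989 = 2.268 m·K/W
Q' = ΔT/ΣR = (448 K − 284.8 K)/2.268 = 72.0 W/m

Q' = 72.0 W/m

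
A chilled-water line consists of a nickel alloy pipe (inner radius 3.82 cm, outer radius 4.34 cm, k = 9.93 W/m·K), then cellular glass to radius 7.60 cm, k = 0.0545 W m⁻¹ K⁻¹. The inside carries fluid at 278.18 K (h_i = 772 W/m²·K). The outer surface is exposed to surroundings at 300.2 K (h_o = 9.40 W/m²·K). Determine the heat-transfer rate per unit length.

Resistance network (inner→outer):
  R'_conv,in = 1/(2πr h) = 1/(2π·0.0382·772) = 0.005397 m·K/W
  R'_nickel alloy = ln(0.0434/0.0382)/(2πk) = 0.1276/(2π·9.93) = 0.002046 m·K/W
  R'_cellular glass = ln(0.0760/0.0434)/(2πk) = 0.5603/(2π·0.0545) = 1.636 m·K/W
  R'_conv,out = 1/(2πr h) = 1/(2π·0.0760·9.40) = 0.2228 m·K/W
ΣR = 0.005397 + 0.002046 + 1.636 + 0.2228 = 1.866 m·K/W
Q' = ΔT/ΣR = (278.18 K − 300.2 K)/1.866 = -11.8 W/m
(Negative Q' ⇒ heat flows inward; heat gain = 11.8 W/m.)

Q' = 11.8 W/m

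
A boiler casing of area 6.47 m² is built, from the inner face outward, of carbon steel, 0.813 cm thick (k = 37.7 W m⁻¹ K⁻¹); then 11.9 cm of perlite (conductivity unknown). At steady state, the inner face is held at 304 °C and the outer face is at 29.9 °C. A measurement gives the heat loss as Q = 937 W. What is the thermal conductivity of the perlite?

ΣR = ΔT/Q = |304 − 29.9|/937 = 0.2925 K/W
Known resistances:
  R_carbon steel = L/(kA) = 0.00813/(37.7·6.47) = 3.333×10^-5 K/W
R_perlite = ΣR − ΣR_known = 0.2925 − 3.333×10^-5 = 0.2925 K/W
L/(kA) = 0.2925 ⇒ k = 0.119/(0.2925·6.47) = 0.0629 W/m·K

k = 0.0629 W/m·K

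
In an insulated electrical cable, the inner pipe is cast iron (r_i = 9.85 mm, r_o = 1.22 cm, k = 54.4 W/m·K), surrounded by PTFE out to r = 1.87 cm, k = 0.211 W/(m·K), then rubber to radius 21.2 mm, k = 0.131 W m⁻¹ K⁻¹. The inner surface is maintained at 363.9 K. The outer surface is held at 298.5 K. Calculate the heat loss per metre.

Resistance network (inner→outer):
  R'_cast iron = ln(0.0122/0.00985)/(2πk) = 0.2140/(2π·54.4) = 6.260×10^-4 m·K/W
  R'_PTFE = ln(0.0187/0.0122)/(2πk) = 0.4271/(2π·0.211) = 0.3221 m·K/W
  R'_rubber = ln(0.0212/0.0187)/(2πk) = 0.1255/(2π·0.131) = 0.1524 m·K/W
ΣR = 6.260×10^-4 + 0.3221 + 0.1524 = 0.4751 m·K/W
Q' = ΔT/ΣR = (363.9 K − 298.5 K)/0.4751 = 138 W/m

Q' = 138 W/m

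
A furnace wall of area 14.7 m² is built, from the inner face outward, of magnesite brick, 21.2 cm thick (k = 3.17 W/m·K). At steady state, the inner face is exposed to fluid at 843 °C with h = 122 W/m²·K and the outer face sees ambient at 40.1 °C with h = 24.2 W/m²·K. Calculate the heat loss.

Series thermal resistances, inner to outer:
  R_conv,in = 1/(hA) = 1/(122·14.7) = 5.576×10^-4 K/W
  R_magnesite brick = L/(kA) = 0.212/(3.17·14.7) = 0.004549 K/W
  R_conv,out = 1/(hA) = 1/(24.2·14.7) = 0.002811 K/W
ΣR = 5.576×10^-4 + 0.004549 + 0.002811 = 0.007918 K/W
Q = ΔT/ΣR = (843 °C − 40.1 °C)/0.007918 = 1.01×10^5 W

Q = 101 kW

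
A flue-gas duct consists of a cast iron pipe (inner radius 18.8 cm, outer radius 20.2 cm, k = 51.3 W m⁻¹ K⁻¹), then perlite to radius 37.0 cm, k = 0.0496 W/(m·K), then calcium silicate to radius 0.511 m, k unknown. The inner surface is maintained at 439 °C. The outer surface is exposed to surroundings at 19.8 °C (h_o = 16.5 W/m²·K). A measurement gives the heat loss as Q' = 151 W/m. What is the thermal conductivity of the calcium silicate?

k = 0.0631 W/m·K

ΣR = ΔT/Q' = |439 − 19.8|/151 = 2.776 m·K/W
Known resistances:
  R'_cast iron = ln(0.202/0.188)/(2πk) = 0.07183/(2π·51.3) = 2.228×10^-4 m·K/W
  R'_perlite = ln(0.370/0.202)/(2πk) = 0.6052/(2π·0.0496) = 1.942 m·K/W
  R'_conv,out = 1/(2πr h) = 1/(2π·0.511·16.5) = 0.01888 m·K/W
R_calcium silicate = ΣR − ΣR_known = 2.776 − 1.961 = 0.8150 m·K/W
ln(r₂/r₁)/(2πk) = 0.8150 ⇒ k = 0.3229/(2π·0.8150) = 0.0631 W/m·K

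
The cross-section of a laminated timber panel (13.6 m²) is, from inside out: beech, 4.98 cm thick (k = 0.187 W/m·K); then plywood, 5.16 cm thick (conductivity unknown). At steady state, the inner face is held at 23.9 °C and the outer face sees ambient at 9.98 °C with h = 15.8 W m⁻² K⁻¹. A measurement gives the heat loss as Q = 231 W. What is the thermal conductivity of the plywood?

k = 0.105 W/m·K

ΣR = ΔT/Q = |23.9 − 9.98|/231 = 0.06026 K/W
Known resistances:
  R_beech = L/(kA) = 0.0498/(0.187·13.6) = 0.01958 K/W
  R_conv,out = 1/(hA) = 1/(15.8·13.6) = 0.004654 K/W
R_plywood = ΣR − ΣR_known = 0.06026 − 0.02423 = 0.03603 K/W
L/(kA) = 0.03603 ⇒ k = 0.0516/(0.03603·13.6) = 0.105 W/m·K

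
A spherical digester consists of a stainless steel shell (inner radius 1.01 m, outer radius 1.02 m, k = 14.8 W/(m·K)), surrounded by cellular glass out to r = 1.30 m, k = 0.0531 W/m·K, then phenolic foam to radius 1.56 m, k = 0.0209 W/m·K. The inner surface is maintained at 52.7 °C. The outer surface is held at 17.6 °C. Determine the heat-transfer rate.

Resistance network (inner→outer):
  R_stainless steel = (1/1.01 − 1/1.02)/(4πk) = 0.009707/(4π·14.8) = 5.219×10^-5 K/W
  R_cellular glass = (1/1.02 − 1/1.30)/(4πk) = 0.2112/(4π·0.0531) = 0.3165 K/W
  R_phenolic foam = (1/1.30 − 1/1.56)/(4πk) = 0.1282/(4π·0.0209) = 0.4881 K/W
ΣR = 5.219×10^-5 + 0.3165 + 0.4881 = 0.8047 K/W
Q = ΔT/ΣR = (52.7 °C − 17.6 °C)/0.8047 = 43.6 W

Q = 43.6 W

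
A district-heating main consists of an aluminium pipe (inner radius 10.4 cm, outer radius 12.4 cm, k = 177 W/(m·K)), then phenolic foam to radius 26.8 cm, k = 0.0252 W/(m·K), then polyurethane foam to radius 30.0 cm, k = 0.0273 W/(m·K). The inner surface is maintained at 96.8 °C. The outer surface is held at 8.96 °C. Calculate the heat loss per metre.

Q' = 15.9 W/m

Treat each layer as a resistance in series:
  R'_aluminium = ln(0.124/0.104)/(2πk) = 0.1759/(2π·177) = 1.582×10^-4 m·K/W
  R'_phenolic foam = ln(0.268/0.124)/(2πk) = 0.7707/(2π·0.0252) = 4.868 m·K/W
  R'_polyurethane foam = ln(0.300/0.268)/(2πk) = 0.1128/(2π·0.0273) = 0.6576 m·K/W
ΣR = 1.582×10^-4 + 4.868 + 0.6576 = 5.526 m·K/W
Q' = ΔT/ΣR = (96.8 °C − 8.96 °C)/5.526 = 15.9 W/m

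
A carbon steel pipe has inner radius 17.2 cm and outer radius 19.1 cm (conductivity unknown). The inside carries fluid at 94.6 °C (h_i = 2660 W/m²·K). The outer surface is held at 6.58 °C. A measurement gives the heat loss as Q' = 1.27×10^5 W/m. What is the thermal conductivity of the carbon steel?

k = 48.3 W/m·K

ΣR = ΔT/Q' = |94.6 − 6.58|/1.27×10^5 = 6.931×10^-4 m·K/W
Known resistances:
  R'_conv,in = 1/(2πr h) = 1/(2π·0.172·2660) = 3.479×10^-4 m·K/W
R_carbon steel = ΣR − ΣR_known = 6.931×10^-4 − 3.479×10^-4 = 3.452×10^-4 m·K/W
ln(r₂/r₁)/(2πk) = 3.452×10^-4 ⇒ k = 0.1048/(2π·3.452×10^-4) = 48.3 W/m·K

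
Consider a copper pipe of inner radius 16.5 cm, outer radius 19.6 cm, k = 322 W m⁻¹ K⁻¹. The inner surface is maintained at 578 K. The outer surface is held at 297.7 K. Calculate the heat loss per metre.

Q' = 2πk·ΔT/ln(r₂/r₁) = 2π × 322 × 280.3 / ln(0.196/0.165) = 3.29×10^6 W/m

Q' = 3290 kW/m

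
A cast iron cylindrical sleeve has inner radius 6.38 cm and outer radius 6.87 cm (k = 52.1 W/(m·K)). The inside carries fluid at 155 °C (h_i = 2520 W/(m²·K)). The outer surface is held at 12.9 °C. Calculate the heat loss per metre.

Q' = 117 kW/m

Series thermal resistances, inner to outer:
  R'_conv,in = 1/(2πr h) = 1/(2π·0.0638·2520) = 9.899×10^-4 m·K/W
  R'_cast iron = ln(0.0687/0.0638)/(2πk) = 0.07400/(2π·52.1) = 2.260×10^-4 m·K/W
ΣR = 9.899×10^-4 + 2.260×10^-4 = 0.001216 m·K/W
Q' = ΔT/ΣR = (155 °C − 12.9 °C)/0.001216 = 1.17×10^5 W/m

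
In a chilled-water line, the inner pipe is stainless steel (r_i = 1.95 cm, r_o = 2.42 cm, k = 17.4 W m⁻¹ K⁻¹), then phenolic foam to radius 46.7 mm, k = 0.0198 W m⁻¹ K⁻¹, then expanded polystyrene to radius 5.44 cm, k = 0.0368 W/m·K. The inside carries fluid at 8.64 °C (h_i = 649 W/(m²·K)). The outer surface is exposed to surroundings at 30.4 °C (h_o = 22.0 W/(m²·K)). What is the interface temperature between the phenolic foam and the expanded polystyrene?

T = 27.6 °C

Treat each layer as a resistance in series:
  R'_conv,in = 1/(2πr h) = 1/(2π·0.0195·649) = 0.01258 m·K/W
  R'_stainless steel = ln(0.0242/0.0195)/(2πk) = 0.2159/(2π·17.4) = 0.001975 m·K/W
  R'_phenolic foam = ln(0.0467/0.0242)/(2πk) = 0.6574/(2π·0.0198) = 5.284 m·K/W
  R'_expanded polystyrene = ln(0.0544/0.0467)/(2πk) = 0.1526/(2π·0.0368) = 0.6601 m·K/W
  R'_conv,out = 1/(2πr h) = 1/(2π·0.0544·22.0) = 0.1330 m·K/W
ΣR = 0.01258 + 0.001975 + 5.284 + 0.6601 + 0.1330 = 6.092 m·K/W
Q' = ΔT/ΣR = (8.64 °C − 30.4 °C)/6.092 = -3.572 W/m
From the inner boundary to the phenolic foam/expanded polystyrene interface, ΣR_partial = 5.299 m·K/W.
T_interface = T_in − Q'·ΣR_partial = 8.64 °C − (-3.572)(5.299) = 27.6 °C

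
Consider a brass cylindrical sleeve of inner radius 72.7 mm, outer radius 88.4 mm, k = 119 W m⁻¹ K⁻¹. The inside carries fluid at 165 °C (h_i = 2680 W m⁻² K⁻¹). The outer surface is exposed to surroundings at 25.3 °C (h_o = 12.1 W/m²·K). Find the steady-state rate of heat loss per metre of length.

Series thermal resistances, inner to outer:
  R'_conv,in = 1/(2πr h) = 1/(2π·0.0727·2680) = 8.169×10^-4 m·K/W
  R'_brass = ln(0.0884/0.0727)/(2πk) = 0.1955/(2π·119) = 2.615×10^-4 m·K/W
  R'_conv,out = 1/(2πr h) = 1/(2π·0.0884·12.1) = 0.1488 m·K/W
ΣR = 8.169×10^-4 + 2.615×10^-4 + 0.1488 = 0.1499 m·K/W
Q' = ΔT/ΣR = (165 °C − 25.3 °C)/0.1499 = 932 W/m

Q' = 932 W/m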